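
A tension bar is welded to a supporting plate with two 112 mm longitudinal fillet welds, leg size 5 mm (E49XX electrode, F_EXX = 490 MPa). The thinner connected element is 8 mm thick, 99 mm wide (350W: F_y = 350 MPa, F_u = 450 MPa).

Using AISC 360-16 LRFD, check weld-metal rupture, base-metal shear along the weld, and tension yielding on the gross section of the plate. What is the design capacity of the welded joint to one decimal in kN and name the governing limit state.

174.6 kN (weld metal governs)

Weld metal: throat = 0.707×5 = 3.535 mm, L = 2×112 = 224 mm. φR_n = 0.75 × 0.6 × 490 × 3.535 × 224 = 174.6 kN.
Base metal shear (8 mm plate): yield φR_n = 1.0×0.6×350×8×224 = 376.3 kN; rupture φR_n = 0.75×0.6×450×8×224 = 362.9 kN; take 362.9 kN (rupture).
Tension yield (gross): A_g = 99×8 = 792 mm². φR_n = 0.90 × 350 × 792 = 249.5 kN.
Governing: min(174.6, 362.9, 249.5) = 174.6 kN → weld metal.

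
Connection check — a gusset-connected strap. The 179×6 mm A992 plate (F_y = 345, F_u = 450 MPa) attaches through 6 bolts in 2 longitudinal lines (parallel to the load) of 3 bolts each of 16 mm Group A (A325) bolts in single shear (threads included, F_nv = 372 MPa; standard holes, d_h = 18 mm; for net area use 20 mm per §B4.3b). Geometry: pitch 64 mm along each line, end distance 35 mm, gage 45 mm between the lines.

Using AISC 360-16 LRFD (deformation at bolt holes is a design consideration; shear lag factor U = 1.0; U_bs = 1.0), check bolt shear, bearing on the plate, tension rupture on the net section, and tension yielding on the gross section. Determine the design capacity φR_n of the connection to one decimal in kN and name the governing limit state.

Bolt shear: A_b = π(16)²/4 = 201.06 mm². φR_n = 0.75 × 372 × 201.06 × 6 × 1 = 336.6 kN.
Bearing (6 mm plate, F_u = 450 MPa): end bolts L_c = 35 − 18/2 = 26, R_n = min(1.2×26×6×450, 2.4×16×6×450) = 84.24 kN/bolt; interior L_c = 64 − 18 = 46, R_n = 103.68 kN/bolt. φR_n = 0.75 × (2×84.24 + 4×103.68) = 437.4 kN.
Tension rupture (net): A_n = (179 − 2×20)×6 = 834 mm² (U = 1.0, A_e = A_n). φR_n = 0.75 × 450 × 834 = 281.5 kN.
Tension yield (gross): A_g = 179×6 = 1074 mm². φR_n = 0.90 × 345 × 1074 = 333.5 kN.
Governing: min(336.6, 437.4, 281.5, 333.5) = 281.5 kN → net-section rupture.

281.5 kN (net-section rupture governs)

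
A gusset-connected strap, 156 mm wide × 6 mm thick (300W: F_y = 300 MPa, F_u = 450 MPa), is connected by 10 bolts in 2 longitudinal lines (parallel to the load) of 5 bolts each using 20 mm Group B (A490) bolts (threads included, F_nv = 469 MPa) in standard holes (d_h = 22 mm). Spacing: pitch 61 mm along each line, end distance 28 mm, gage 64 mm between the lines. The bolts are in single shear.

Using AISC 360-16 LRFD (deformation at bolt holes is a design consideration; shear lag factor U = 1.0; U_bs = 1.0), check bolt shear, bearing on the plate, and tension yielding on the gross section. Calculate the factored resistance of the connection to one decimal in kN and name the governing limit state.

252.7 kN (gross-section yield governs)

Bolt shear: A_b = π(20)²/4 = 314.16 mm². φR_n = 0.75 × 469 × 314.16 × 10 × 1 = 1105.1 kN.
Bearing (6 mm plate, F_u = 450 MPa): end bolts L_c = 28 − 22/2 = 17, R_n = min(1.2×17×6×450, 2.4×20×6×450) = 55.08 kN/bolt; interior L_c = 61 − 22 = 39, R_n = 126.36 kN/bolt. φR_n = 0.75 × (2×55.08 + 8×126.36) = 840.8 kN.
Tension yield (gross): A_g = 156×6 = 936 mm². φR_n = 0.90 × 300 × 936 = 252.7 kN.
Governing: min(1105.1, 840.8, 252.7) = 252.7 kN → gross-section yield.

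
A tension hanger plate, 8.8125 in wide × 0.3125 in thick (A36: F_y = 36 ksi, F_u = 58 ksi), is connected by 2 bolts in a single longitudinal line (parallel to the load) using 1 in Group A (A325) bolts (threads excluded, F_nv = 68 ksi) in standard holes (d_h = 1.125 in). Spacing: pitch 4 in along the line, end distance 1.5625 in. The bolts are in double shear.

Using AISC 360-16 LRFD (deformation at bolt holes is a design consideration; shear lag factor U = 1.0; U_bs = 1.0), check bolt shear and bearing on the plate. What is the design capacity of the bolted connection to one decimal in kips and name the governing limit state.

Bolt shear: A_b = π(1)²/4 = 0.7854 in². φR_n = 0.75 × 68 × 0.7854 × 2 × 2 = 160.2 kips.
Bearing (0.3125 in plate, F_u = 58 ksi): end bolts L_c = 1.5625 − 1.125/2 = 1, R_n = min(1.2×1×0.3125×58, 2.4×1×0.3125×58) = 21.75 kips/bolt; interior L_c = 4 − 1.125 = 2.875, R_n = 43.5 kips/bolt. φR_n = 0.75 × (1×21.75 + 1×43.5) = 48.9 kips.
Governing: min(160.2, 48.9) = 48.9 kips → bearing.

48.9 kips (bearing governs)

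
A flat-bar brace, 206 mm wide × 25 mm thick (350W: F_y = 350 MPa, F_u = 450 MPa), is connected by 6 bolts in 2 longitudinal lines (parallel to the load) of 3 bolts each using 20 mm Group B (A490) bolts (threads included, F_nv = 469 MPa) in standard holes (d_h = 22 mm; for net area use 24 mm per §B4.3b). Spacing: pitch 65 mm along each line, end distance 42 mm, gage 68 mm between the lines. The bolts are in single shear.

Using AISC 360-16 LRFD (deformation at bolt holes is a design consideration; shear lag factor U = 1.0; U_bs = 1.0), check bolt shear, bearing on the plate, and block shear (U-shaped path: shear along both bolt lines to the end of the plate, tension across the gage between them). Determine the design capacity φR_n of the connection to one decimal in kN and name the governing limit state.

Bolt shear: A_b = π(20)²/4 = 314.16 mm². φR_n = 0.75 × 469 × 314.16 × 6 × 1 = 663.0 kN.
Bearing (25 mm plate, F_u = 450 MPa): end bolts L_c = 42 − 22/2 = 31, R_n = min(1.2×31×25×450, 2.4×20×25×450) = 418.5 kN/bolt; interior L_c = 65 − 22 = 43, R_n = 540 kN/bolt. φR_n = 0.75 × (2×418.5 + 4×540) = 2247.8 kN.
Block shear: shear path 2×[42+2×65] = 2×172 mm, A_gv = 8600, A_nv = 2×(172 − 2.5×24)×25 = 5600 mm²; tension across gage: (68 − 1×24)×25 = 1100 mm². R_n = min(0.6×450×5600, 0.6×350×8600) + 1.0×450×1100 = min(1512, 1806) + 495 = 2007 kN. φR_n = 0.75 × 2007 = 1505.3 kN.
Governing: min(663.0, 2247.8, 1505.3) = 663.0 kN → bolt shear.

663.0 kN (bolt shear governs)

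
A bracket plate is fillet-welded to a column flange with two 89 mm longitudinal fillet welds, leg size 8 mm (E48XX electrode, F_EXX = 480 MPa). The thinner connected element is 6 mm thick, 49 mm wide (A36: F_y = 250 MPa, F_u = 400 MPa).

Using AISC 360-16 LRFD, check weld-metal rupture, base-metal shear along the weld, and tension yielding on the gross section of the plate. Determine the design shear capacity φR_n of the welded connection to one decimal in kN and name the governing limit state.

66.2 kN (gross-section yield governs)

Weld metal: throat = 0.707×8 = 5.656 mm, L = 2×89 = 178 mm. φR_n = 0.75 × 0.6 × 480 × 5.656 × 178 = 217.5 kN.
Base metal shear (6 mm plate): yield φR_n = 1.0×0.6×250×6×178 = 160.2 kN; rupture φR_n = 0.75×0.6×400×6×178 = 192.2 kN; take 160.2 kN (yield).
Tension yield (gross): A_g = 49×6 = 294 mm². φR_n = 0.90 × 250 × 294 = 66.2 kN.
Governing: min(217.5, 160.2, 66.2) = 66.2 kN → gross-section yield.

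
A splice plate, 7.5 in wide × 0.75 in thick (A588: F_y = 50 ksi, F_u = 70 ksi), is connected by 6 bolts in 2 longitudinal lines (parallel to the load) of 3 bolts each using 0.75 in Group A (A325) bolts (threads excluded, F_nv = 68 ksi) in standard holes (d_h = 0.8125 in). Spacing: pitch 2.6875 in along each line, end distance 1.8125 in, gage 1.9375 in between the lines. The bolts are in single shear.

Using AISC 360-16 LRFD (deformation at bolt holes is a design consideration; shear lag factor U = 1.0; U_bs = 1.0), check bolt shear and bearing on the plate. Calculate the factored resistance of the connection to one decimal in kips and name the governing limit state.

Bolt shear: A_b = π(0.75)²/4 = 0.44179 in². φR_n = 0.75 × 68 × 0.44179 × 6 × 1 = 135.2 kips.
Bearing (0.75 in plate, F_u = 70 ksi): end bolts L_c = 1.8125 − 0.8125/2 = 1.40625, R_n = min(1.2×1.40625×0.75×70, 2.4×0.75×0.75×70) = 88.594 kips/bolt; interior L_c = 2.6875 − 0.8125 = 1.875, R_n = 94.5 kips/bolt. φR_n = 0.75 × (2×88.594 + 4×94.5) = 416.4 kips.
Governing: min(135.2, 416.4) = 135.2 kips → bolt shear.

135.2 kips (bolt shear governs)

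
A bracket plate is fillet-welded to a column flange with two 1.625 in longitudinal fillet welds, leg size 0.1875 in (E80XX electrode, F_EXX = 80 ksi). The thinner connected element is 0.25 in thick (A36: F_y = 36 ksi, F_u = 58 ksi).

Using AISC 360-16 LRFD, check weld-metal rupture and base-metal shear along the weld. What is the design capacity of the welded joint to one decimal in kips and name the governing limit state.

Weld metal: throat = 0.707×0.1875 = 0.13256 in, L = 2×1.625 = 3.25 in. φR_n = 0.75 × 0.6 × 80 × 0.13256 × 3.25 = 15.5 kips.
Base metal shear (0.25 in plate): yield φR_n = 1.0×0.6×36×0.25×3.25 = 17.6 kips; rupture φR_n = 0.75×0.6×58×0.25×3.25 = 21.2 kips; take 17.6 kips (yield).
Governing: min(15.5, 17.6) = 15.5 kips → weld metal.

15.5 kips (weld metal governs)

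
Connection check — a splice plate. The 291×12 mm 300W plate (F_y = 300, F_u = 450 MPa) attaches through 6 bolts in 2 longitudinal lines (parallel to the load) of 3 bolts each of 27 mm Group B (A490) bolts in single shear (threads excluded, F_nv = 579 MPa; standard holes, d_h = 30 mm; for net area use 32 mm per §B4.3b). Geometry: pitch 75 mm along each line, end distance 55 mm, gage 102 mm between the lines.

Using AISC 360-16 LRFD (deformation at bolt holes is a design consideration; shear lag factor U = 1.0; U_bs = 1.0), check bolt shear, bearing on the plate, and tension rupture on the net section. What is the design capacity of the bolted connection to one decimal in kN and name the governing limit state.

Bolt shear: A_b = π(27)²/4 = 572.56 mm². φR_n = 0.75 × 579 × 572.56 × 6 × 1 = 1491.8 kN.
Bearing (12 mm plate, F_u = 450 MPa): end bolts L_c = 55 − 30/2 = 40, R_n = min(1.2×40×12×450, 2.4×27×12×450) = 259.2 kN/bolt; interior L_c = 75 − 30 = 45, R_n = 291.6 kN/bolt. φR_n = 0.75 × (2×259.2 + 4×291.6) = 1263.6 kN.
Tension rupture (net): A_n = (291 − 2×32)×12 = 2724 mm² (U = 1.0, A_e = A_n). φR_n = 0.75 × 450 × 2724 = 919.4 kN.
Governing: min(1491.8, 1263.6, 919.4) = 919.4 kN → net-section rupture.

919.4 kN (net-section rupture governs)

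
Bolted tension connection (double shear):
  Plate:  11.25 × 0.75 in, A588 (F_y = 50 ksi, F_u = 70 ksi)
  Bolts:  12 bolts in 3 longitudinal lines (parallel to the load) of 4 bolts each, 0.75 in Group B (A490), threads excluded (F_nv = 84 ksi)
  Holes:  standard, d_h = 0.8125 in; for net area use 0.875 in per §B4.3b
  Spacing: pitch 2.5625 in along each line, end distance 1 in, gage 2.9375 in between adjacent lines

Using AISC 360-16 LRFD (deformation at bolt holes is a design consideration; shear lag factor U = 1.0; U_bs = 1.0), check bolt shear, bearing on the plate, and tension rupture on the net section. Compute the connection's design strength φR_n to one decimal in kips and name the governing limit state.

339.6 kips (net-section rupture governs)

Bolt shear: A_b = π(0.75)²/4 = 0.44179 in². φR_n = 0.75 × 84 × 0.44179 × 12 × 2 = 668.0 kips.
Bearing (0.75 in plate, F_u = 70 ksi): end bolts L_c = 1 − 0.8125/2 = 0.59375, R_n = min(1.2×0.59375×0.75×70, 2.4×0.75×0.75×70) = 37.406 kips/bolt; interior L_c = 2.5625 − 0.8125 = 1.75, R_n = 94.5 kips/bolt. φR_n = 0.75 × (3×37.406 + 9×94.5) = 722.0 kips.
Tension rupture (net): A_n = (11.25 − 3×0.875)×0.75 = 6.4688 in² (U = 1.0, A_e = A_n). φR_n = 0.75 × 70 × 6.4688 = 339.6 kips.
Governing: min(668.0, 722.0, 339.6) = 339.6 kips → net-section rupture.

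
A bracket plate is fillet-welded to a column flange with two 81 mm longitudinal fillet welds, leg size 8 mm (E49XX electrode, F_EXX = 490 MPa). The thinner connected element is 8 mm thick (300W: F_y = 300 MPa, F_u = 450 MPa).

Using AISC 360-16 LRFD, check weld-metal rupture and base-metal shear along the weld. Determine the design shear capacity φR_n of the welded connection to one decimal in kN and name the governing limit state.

202.0 kN (weld metal governs)

Weld metal: throat = 0.707×8 = 5.656 mm, L = 2×81 = 162 mm. φR_n = 0.75 × 0.6 × 490 × 5.656 × 162 = 202.0 kN.
Base metal shear (8 mm plate): yield φR_n = 1.0×0.6×300×8×162 = 233.3 kN; rupture φR_n = 0.75×0.6×450×8×162 = 262.4 kN; take 233.3 kN (yield).
Governing: min(202.0, 233.3) = 202.0 kN → weld metal.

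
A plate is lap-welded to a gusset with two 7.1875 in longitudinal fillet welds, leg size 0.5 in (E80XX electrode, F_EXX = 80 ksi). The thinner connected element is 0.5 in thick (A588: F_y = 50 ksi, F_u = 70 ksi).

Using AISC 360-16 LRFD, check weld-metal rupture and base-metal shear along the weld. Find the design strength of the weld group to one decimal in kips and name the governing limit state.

182.9 kips (weld metal governs)

Weld metal: throat = 0.707×0.5 = 0.3535 in, L = 2×7.1875 = 14.375 in. φR_n = 0.75 × 0.6 × 80 × 0.3535 × 14.375 = 182.9 kips.
Base metal shear (0.5 in plate): yield φR_n = 1.0×0.6×50×0.5×14.375 = 215.6 kips; rupture φR_n = 0.75×0.6×70×0.5×14.375 = 226.4 kips; take 215.6 kips (yield).
Governing: min(182.9, 215.6) = 182.9 kips → weld metal.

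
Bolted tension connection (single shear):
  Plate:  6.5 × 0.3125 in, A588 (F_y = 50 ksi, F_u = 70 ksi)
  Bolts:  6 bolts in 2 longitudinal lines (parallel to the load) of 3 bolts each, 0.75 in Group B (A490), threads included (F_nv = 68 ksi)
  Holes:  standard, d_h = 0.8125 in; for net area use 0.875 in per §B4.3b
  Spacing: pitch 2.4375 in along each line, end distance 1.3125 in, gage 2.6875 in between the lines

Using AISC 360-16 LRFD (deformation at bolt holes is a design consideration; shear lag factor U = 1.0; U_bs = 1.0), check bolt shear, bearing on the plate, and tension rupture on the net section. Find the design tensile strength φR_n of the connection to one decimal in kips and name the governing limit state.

Bolt shear: A_b = π(0.75)²/4 = 0.44179 in². φR_n = 0.75 × 68 × 0.44179 × 6 × 1 = 135.2 kips.
Bearing (0.3125 in plate, F_u = 70 ksi): end bolts L_c = 1.3125 − 0.8125/2 = 0.90625, R_n = min(1.2×0.90625×0.3125×70, 2.4×0.75×0.3125×70) = 23.789 kips/bolt; interior L_c = 2.4375 − 0.8125 = 1.625, R_n = 39.375 kips/bolt. φR_n = 0.75 × (2×23.789 + 4×39.375) = 153.8 kips.
Tension rupture (net): A_n = (6.5 − 2×0.875)×0.3125 = 1.4844 in² (U = 1.0, A_e = A_n). φR_n = 0.75 × 70 × 1.4844 = 77.9 kips.
Governing: min(135.2, 153.8, 77.9) = 77.9 kips → net-section rupture.

77.9 kips (net-section rupture governs)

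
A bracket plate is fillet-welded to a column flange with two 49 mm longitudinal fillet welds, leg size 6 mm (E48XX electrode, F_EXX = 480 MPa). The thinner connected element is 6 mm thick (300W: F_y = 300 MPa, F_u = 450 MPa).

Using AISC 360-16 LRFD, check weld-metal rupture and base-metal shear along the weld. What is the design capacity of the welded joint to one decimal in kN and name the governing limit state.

Weld metal: throat = 0.707×6 = 4.242 mm, L = 2×49 = 98 mm. φR_n = 0.75 × 0.6 × 480 × 4.242 × 98 = 89.8 kN.
Base metal shear (6 mm plate): yield φR_n = 1.0×0.6×300×6×98 = 105.8 kN; rupture φR_n = 0.75×0.6×450×6×98 = 119.1 kN; take 105.8 kN (yield).
Governing: min(89.8, 105.8) = 89.8 kN → weld metal.

89.8 kN (weld metal governs)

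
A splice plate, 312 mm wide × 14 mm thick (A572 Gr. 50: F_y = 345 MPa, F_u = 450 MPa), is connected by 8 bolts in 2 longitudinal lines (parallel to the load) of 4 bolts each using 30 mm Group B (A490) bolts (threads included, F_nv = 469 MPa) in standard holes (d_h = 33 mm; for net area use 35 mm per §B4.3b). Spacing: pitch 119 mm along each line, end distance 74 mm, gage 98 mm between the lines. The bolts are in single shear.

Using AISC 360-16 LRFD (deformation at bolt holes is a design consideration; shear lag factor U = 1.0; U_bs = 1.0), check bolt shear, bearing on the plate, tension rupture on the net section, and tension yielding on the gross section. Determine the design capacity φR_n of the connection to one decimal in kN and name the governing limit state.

Bolt shear: A_b = π(30)²/4 = 706.86 mm². φR_n = 0.75 × 469 × 706.86 × 8 × 1 = 1989.1 kN.
Bearing (14 mm plate, F_u = 450 MPa): end bolts L_c = 74 − 33/2 = 57.5, R_n = min(1.2×57.5×14×450, 2.4×30×14×450) = 434.7 kN/bolt; interior L_c = 119 − 33 = 86, R_n = 453.6 kN/bolt. φR_n = 0.75 × (2×434.7 + 6×453.6) = 2693.3 kN.
Tension rupture (net): A_n = (312 − 2×35)×14 = 3388 mm² (U = 1.0, A_e = A_n). φR_n = 0.75 × 450 × 3388 = 1143.5 kN.
Tension yield (gross): A_g = 312×14 = 4368 mm². φR_n = 0.90 × 345 × 4368 = 1356.3 kN.
Governing: min(1989.1, 2693.3, 1143.5, 1356.3) = 1143.5 kN → net-section rupture.

1143.5 kN (net-section rupture governs)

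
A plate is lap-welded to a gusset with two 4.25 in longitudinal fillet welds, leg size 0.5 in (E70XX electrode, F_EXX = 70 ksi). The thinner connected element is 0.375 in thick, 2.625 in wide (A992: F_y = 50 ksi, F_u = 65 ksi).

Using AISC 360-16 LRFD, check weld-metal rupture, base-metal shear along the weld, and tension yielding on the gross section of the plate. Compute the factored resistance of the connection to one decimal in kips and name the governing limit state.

Weld metal: throat = 0.707×0.5 = 0.3535 in, L = 2×4.25 = 8.5 in. φR_n = 0.75 × 0.6 × 70 × 0.3535 × 8.5 = 94.6 kips.
Base metal shear (0.375 in plate): yield φR_n = 1.0×0.6×50×0.375×8.5 = 95.6 kips; rupture φR_n = 0.75×0.6×65×0.375×8.5 = 93.2 kips; take 93.2 kips (rupture).
Tension yield (gross): A_g = 2.625×0.375 = 0.98438 in². φR_n = 0.90 × 50 × 0.98438 = 44.3 kips.
Governing: min(94.6, 93.2, 44.3) = 44.3 kips → gross-section yield.

44.3 kips (gross-section yield governs)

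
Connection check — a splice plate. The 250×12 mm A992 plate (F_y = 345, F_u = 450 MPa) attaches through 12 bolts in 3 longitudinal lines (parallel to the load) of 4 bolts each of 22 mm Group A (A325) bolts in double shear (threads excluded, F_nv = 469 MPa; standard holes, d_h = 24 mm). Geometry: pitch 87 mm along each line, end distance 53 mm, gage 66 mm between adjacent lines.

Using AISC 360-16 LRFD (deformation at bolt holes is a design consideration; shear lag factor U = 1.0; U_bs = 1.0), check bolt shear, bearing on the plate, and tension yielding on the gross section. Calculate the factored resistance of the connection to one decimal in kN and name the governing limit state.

931.5 kN (gross-section yield governs)

Bolt shear: A_b = π(22)²/4 = 380.13 mm². φR_n = 0.75 × 469 × 380.13 × 12 × 2 = 3209.1 kN.
Bearing (12 mm plate, F_u = 450 MPa): end bolts L_c = 53 − 24/2 = 41, R_n = min(1.2×41×12×450, 2.4×22×12×450) = 265.68 kN/bolt; interior L_c = 87 − 24 = 63, R_n = 285.12 kN/bolt. φR_n = 0.75 × (3×265.68 + 9×285.12) = 2522.3 kN.
Tension yield (gross): A_g = 250×12 = 3000 mm². φR_n = 0.90 × 345 × 3000 = 931.5 kN.
Governing: min(3209.1, 2522.3, 931.5) = 931.5 kN → gross-section yield.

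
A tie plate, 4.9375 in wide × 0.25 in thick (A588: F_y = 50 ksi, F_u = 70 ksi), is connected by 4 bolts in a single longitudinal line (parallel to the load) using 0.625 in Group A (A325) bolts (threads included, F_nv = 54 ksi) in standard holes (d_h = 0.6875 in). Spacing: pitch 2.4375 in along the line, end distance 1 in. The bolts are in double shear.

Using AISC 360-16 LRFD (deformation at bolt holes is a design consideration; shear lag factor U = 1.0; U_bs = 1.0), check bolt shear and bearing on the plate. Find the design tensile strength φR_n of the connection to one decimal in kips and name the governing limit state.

Bolt shear: A_b = π(0.625)²/4 = 0.3068 in². φR_n = 0.75 × 54 × 0.3068 × 4 × 2 = 99.4 kips.
Bearing (0.25 in plate, F_u = 70 ksi): end bolts L_c = 1 − 0.6875/2 = 0.65625, R_n = min(1.2×0.65625×0.25×70, 2.4×0.625×0.25×70) = 13.781 kips/bolt; interior L_c = 2.4375 − 0.6875 = 1.75, R_n = 26.25 kips/bolt. φR_n = 0.75 × (1×13.781 + 3×26.25) = 69.4 kips.
Governing: min(99.4, 69.4) = 69.4 kips → bearing.

69.4 kips (bearing governs)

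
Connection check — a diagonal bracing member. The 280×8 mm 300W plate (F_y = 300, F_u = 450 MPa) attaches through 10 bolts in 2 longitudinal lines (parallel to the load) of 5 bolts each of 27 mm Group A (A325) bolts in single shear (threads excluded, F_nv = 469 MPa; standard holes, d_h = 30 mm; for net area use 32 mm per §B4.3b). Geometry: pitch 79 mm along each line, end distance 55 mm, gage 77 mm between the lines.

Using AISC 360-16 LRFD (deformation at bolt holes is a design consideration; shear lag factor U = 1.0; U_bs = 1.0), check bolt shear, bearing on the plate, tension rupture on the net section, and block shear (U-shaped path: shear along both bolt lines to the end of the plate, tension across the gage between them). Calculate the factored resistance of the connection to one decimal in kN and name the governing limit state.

Bolt shear: A_b = π(27)²/4 = 572.56 mm². φR_n = 0.75 × 469 × 572.56 × 10 × 1 = 2014.0 kN.
Bearing (8 mm plate, F_u = 450 MPa): end bolts L_c = 55 − 30/2 = 40, R_n = min(1.2×40×8×450, 2.4×27×8×450) = 172.8 kN/bolt; interior L_c = 79 − 30 = 49, R_n = 211.68 kN/bolt. φR_n = 0.75 × (2×172.8 + 8×211.68) = 1529.3 kN.
Tension rupture (net): A_n = (280 − 2×32)×8 = 1728 mm² (U = 1.0, A_e = A_n). φR_n = 0.75 × 450 × 1728 = 583.2 kN.
Block shear: shear path 2×[55+4×79] = 2×371 mm, A_gv = 5936, A_nv = 2×(371 − 4.5×32)×8 = 3632 mm²; tension across gage: (77 − 1×32)×8 = 360 mm². R_n = min(0.6×450×3632, 0.6×300×5936) + 1.0×450×360 = min(980.64, 1068.5) + 162 = 1142.6 kN. φR_n = 0.75 × 1142.6 = 857.0 kN.
Governing: min(2014.0, 1529.3, 583.2, 857.0) = 583.2 kN → net-section rupture.

583.2 kN (net-section rupture governs)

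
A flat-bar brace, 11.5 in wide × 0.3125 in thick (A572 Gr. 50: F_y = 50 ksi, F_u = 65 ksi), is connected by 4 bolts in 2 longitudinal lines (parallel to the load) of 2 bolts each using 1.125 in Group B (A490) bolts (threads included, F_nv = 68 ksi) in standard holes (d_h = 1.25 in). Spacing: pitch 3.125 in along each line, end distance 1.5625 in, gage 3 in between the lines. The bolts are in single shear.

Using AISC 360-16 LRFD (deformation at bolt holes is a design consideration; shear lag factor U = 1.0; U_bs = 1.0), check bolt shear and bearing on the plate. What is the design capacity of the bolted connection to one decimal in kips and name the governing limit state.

102.8 kips (bearing governs)

Bolt shear: A_b = π(1.125)²/4 = 0.99402 in². φR_n = 0.75 × 68 × 0.99402 × 4 × 1 = 202.8 kips.
Bearing (0.3125 in plate, F_u = 65 ksi): end bolts L_c = 1.5625 − 1.25/2 = 0.9375, R_n = min(1.2×0.9375×0.3125×65, 2.4×1.125×0.3125×65) = 22.852 kips/bolt; interior L_c = 3.125 − 1.25 = 1.875, R_n = 45.703 kips/bolt. φR_n = 0.75 × (2×22.852 + 2×45.703) = 102.8 kips.
Governing: min(202.8, 102.8) = 102.8 kips → bearing.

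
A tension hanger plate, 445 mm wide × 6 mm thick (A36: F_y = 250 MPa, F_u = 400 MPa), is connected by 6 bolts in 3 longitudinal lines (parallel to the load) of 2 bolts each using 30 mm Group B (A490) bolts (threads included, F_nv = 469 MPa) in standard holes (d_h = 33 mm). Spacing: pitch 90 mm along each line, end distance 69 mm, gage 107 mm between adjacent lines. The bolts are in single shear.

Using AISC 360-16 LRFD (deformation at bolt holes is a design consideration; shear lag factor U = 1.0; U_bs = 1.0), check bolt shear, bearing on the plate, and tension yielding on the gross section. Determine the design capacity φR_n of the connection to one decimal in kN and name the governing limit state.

600.8 kN (gross-section yield governs)

Bolt shear: A_b = π(30)²/4 = 706.86 mm². φR_n = 0.75 × 469 × 706.86 × 6 × 1 = 1491.8 kN.
Bearing (6 mm plate, F_u = 400 MPa): end bolts L_c = 69 − 33/2 = 52.5, R_n = min(1.2×52.5×6×400, 2.4×30×6×400) = 151.2 kN/bolt; interior L_c = 90 − 33 = 57, R_n = 164.16 kN/bolt. φR_n = 0.75 × (3×151.2 + 3×164.16) = 709.6 kN.
Tension yield (gross): A_g = 445×6 = 2670 mm². φR_n = 0.90 × 250 × 2670 = 600.8 kN.
Governing: min(1491.8, 709.6, 600.8) = 600.8 kN → gross-section yield.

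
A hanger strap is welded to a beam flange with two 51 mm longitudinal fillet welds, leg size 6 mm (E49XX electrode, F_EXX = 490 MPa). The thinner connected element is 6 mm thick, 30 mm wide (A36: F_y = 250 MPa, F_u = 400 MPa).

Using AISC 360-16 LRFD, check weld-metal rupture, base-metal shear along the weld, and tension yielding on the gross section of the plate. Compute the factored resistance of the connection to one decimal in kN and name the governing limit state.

40.5 kN (gross-section yield governs)

Weld metal: throat = 0.707×6 = 4.242 mm, L = 2×51 = 102 mm. φR_n = 0.75 × 0.6 × 490 × 4.242 × 102 = 95.4 kN.
Base metal shear (6 mm plate): yield φR_n = 1.0×0.6×250×6×102 = 91.8 kN; rupture φR_n = 0.75×0.6×400×6×102 = 110.2 kN; take 91.8 kN (yield).
Tension yield (gross): A_g = 30×6 = 180 mm². φR_n = 0.90 × 250 × 180 = 40.5 kN.
Governing: min(95.4, 91.8, 40.5) = 40.5 kN → gross-section yield.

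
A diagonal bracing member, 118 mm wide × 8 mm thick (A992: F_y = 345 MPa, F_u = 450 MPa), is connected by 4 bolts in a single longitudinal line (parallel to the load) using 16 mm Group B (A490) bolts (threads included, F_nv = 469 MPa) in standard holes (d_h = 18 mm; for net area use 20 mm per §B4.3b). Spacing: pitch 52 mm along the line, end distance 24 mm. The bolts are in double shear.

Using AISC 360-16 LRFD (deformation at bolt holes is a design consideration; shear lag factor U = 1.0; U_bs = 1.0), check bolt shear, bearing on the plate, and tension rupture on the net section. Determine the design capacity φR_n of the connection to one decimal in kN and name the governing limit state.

264.6 kN (net-section rupture governs)

Bolt shear: A_b = π(16)²/4 = 201.06 mm². φR_n = 0.75 × 469 × 201.06 × 4 × 2 = 565.8 kN.
Bearing (8 mm plate, F_u = 450 MPa): end bolts L_c = 24 − 18/2 = 15, R_n = min(1.2×15×8×450, 2.4×16×8×450) = 64.8 kN/bolt; interior L_c = 52 − 18 = 34, R_n = 138.24 kN/bolt. φR_n = 0.75 × (1×64.8 + 3×138.24) = 359.6 kN.
Tension rupture (net): A_n = (118 − 1×20)×8 = 784 mm² (U = 1.0, A_e = A_n). φR_n = 0.75 × 450 × 784 = 264.6 kN.
Governing: min(565.8, 359.6, 264.6) = 264.6 kN → net-section rupture.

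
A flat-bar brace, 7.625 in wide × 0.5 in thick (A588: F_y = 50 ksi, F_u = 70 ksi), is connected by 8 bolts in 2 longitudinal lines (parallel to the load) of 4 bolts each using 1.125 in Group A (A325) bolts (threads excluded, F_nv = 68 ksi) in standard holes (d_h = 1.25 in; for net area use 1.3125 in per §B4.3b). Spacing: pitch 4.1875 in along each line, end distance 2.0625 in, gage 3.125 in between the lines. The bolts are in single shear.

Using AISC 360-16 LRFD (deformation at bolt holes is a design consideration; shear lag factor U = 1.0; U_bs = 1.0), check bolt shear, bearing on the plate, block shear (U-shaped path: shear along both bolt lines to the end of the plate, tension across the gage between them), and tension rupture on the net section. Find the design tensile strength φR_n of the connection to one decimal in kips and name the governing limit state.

Bolt shear: A_b = π(1.125)²/4 = 0.99402 in². φR_n = 0.75 × 68 × 0.99402 × 8 × 1 = 405.6 kips.
Bearing (0.5 in plate, F_u = 70 ksi): end bolts L_c = 2.0625 − 1.25/2 = 1.4375, R_n = min(1.2×1.4375×0.5×70, 2.4×1.125×0.5×70) = 60.375 kips/bolt; interior L_c = 4.1875 − 1.25 = 2.9375, R_n = 94.5 kips/bolt. φR_n = 0.75 × (2×60.375 + 6×94.5) = 515.8 kips.
Block shear: shear path 2×[2.0625+3×4.1875] = 2×14.625 in, A_gv = 14.625, A_nv = 2×(14.625 − 3.5×1.3125)×0.5 = 10.031 in²; tension across gage: (3.125 − 1×1.3125)×0.5 = 0.90625 in². R_n = min(0.6×70×10.031, 0.6×50×14.625) + 1.0×70×0.90625 = min(421.3, 438.75) + 63.438 = 484.74 kips. φR_n = 0.75 × 484.74 = 363.6 kips.
Tension rupture (net): A_n = (7.625 − 2×1.3125)×0.5 = 2.5 in² (U = 1.0, A_e = A_n). φR_n = 0.75 × 70 × 2.5 = 131.3 kips.
Governing: min(405.6, 515.8, 363.6, 131.3) = 131.3 kips → net-section rupture.

131.3 kips (net-section rupture governs)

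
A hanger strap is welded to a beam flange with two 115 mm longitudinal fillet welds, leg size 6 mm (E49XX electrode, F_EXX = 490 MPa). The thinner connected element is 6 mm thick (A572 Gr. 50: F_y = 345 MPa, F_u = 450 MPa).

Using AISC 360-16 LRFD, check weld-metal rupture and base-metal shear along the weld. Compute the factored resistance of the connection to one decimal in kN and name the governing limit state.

Weld metal: throat = 0.707×6 = 4.242 mm, L = 2×115 = 230 mm. φR_n = 0.75 × 0.6 × 490 × 4.242 × 230 = 215.1 kN.
Base metal shear (6 mm plate): yield φR_n = 1.0×0.6×345×6×230 = 285.7 kN; rupture φR_n = 0.75×0.6×450×6×230 = 279.5 kN; take 279.5 kN (rupture).
Governing: min(215.1, 279.5) = 215.1 kN → weld metal.

215.1 kN (weld metal governs)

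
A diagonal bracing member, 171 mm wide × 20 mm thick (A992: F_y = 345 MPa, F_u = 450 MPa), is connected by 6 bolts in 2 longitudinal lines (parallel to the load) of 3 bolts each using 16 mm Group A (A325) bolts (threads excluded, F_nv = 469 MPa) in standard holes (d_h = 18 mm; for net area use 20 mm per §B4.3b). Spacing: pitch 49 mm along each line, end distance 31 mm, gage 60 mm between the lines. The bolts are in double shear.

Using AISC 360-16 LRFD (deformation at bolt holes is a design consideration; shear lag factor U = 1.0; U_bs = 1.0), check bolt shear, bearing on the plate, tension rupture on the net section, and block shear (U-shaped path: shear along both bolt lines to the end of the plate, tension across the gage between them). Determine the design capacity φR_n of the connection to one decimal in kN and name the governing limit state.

Bolt shear: A_b = π(16)²/4 = 201.06 mm². φR_n = 0.75 × 469 × 201.06 × 6 × 2 = 848.7 kN.
Bearing (20 mm plate, F_u = 450 MPa): end bolts L_c = 31 − 18/2 = 22, R_n = min(1.2×22×20×450, 2.4×16×20×450) = 237.6 kN/bolt; interior L_c = 49 − 18 = 31, R_n = 334.8 kN/bolt. φR_n = 0.75 × (2×237.6 + 4×334.8) = 1360.8 kN.
Tension rupture (net): A_n = (171 − 2×20)×20 = 2620 mm² (U = 1.0, A_e = A_n). φR_n = 0.75 × 450 × 2620 = 884.3 kN.
Block shear: shear path 2×[31+2×49] = 2×129 mm, A_gv = 5160, A_nv = 2×(129 − 2.5×20)×20 = 3160 mm²; tension across gage: (60 − 1×20)×20 = 800 mm². R_n = min(0.6×450×3160, 0.6×345×5160) + 1.0×450×800 = min(853.2, 1068.1) + 360 = 1213.2 kN. φR_n = 0.75 × 1213.2 = 909.9 kN.
Governing: min(848.7, 1360.8, 884.3, 909.9) = 848.7 kN → bolt shear.

848.7 kN (bolt shear governs)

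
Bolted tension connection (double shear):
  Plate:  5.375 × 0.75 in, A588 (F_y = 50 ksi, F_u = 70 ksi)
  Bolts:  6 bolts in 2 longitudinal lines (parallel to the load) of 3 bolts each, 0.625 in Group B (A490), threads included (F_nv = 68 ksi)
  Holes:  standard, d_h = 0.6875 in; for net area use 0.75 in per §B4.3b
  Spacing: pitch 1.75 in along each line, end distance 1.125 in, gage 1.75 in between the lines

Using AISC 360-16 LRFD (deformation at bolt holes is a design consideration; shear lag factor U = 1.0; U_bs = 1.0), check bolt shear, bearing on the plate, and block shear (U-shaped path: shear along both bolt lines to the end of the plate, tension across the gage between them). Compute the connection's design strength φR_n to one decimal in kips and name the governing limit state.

169.3 kips (block shear governs)

Bolt shear: A_b = π(0.625)²/4 = 0.3068 in². φR_n = 0.75 × 68 × 0.3068 × 6 × 2 = 187.8 kips.
Bearing (0.75 in plate, F_u = 70 ksi): end bolts L_c = 1.125 − 0.6875/2 = 0.78125, R_n = min(1.2×0.78125×0.75×70, 2.4×0.625×0.75×70) = 49.219 kips/bolt; interior L_c = 1.75 − 0.6875 = 1.0625, R_n = 66.938 kips/bolt. φR_n = 0.75 × (2×49.219 + 4×66.938) = 274.6 kips.
Block shear: shear path 2×[1.125+2×1.75] = 2×4.625 in, A_gv = 6.9375, A_nv = 2×(4.625 − 2.5×0.75)×0.75 = 4.125 in²; tension across gage: (1.75 − 1×0.75)×0.75 = 0.75 in². R_n = min(0.6×70×4.125, 0.6×50×6.9375) + 1.0×70×0.75 = min(173.25, 208.13) + 52.5 = 225.75 kips. φR_n = 0.75 × 225.75 = 169.3 kips.
Governing: min(187.8, 274.6, 169.3) = 169.3 kips → block shear.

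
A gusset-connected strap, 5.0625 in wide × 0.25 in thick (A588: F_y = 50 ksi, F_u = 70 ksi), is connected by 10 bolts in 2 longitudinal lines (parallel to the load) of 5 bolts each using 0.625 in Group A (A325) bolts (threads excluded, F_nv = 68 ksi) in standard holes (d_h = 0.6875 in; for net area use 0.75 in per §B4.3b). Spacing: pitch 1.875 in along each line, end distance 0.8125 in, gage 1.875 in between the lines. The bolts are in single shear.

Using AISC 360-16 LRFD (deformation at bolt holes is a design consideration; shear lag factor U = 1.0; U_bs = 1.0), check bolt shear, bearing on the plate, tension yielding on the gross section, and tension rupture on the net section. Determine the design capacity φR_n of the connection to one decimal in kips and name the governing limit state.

Bolt shear: A_b = π(0.625)²/4 = 0.3068 in². φR_n = 0.75 × 68 × 0.3068 × 10 × 1 = 156.5 kips.
Bearing (0.25 in plate, F_u = 70 ksi): end bolts L_c = 0.8125 − 0.6875/2 = 0.46875, R_n = min(1.2×0.46875×0.25×70, 2.4×0.625×0.25×70) = 9.8438 kips/bolt; interior L_c = 1.875 − 0.6875 = 1.1875, R_n = 24.938 kips/bolt. φR_n = 0.75 × (2×9.8438 + 8×24.938) = 164.4 kips.
Tension yield (gross): A_g = 5.0625×0.25 = 1.2656 in². φR_n = 0.90 × 50 × 1.2656 = 57.0 kips.
Tension rupture (net): A_n = (5.0625 − 2×0.75)×0.25 = 0.89063 in² (U = 1.0, A_e = A_n). φR_n = 0.75 × 70 × 0.89063 = 46.8 kips.
Governing: min(156.5, 164.4, 57.0, 46.8) = 46.8 kips → net-section rupture.

46.8 kips (net-section rupture governs)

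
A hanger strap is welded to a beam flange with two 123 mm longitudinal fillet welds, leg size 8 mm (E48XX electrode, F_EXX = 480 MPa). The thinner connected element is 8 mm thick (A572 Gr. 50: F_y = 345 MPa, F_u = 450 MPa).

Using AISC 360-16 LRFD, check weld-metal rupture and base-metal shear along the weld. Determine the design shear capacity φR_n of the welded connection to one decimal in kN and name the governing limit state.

300.5 kN (weld metal governs)

Weld metal: throat = 0.707×8 = 5.656 mm, L = 2×123 = 246 mm. φR_n = 0.75 × 0.6 × 480 × 5.656 × 246 = 300.5 kN.
Base metal shear (8 mm plate): yield φR_n = 1.0×0.6×345×8×246 = 407.4 kN; rupture φR_n = 0.75×0.6×450×8×246 = 398.5 kN; take 398.5 kN (rupture).
Governing: min(300.5, 398.5) = 300.5 kN → weld metal.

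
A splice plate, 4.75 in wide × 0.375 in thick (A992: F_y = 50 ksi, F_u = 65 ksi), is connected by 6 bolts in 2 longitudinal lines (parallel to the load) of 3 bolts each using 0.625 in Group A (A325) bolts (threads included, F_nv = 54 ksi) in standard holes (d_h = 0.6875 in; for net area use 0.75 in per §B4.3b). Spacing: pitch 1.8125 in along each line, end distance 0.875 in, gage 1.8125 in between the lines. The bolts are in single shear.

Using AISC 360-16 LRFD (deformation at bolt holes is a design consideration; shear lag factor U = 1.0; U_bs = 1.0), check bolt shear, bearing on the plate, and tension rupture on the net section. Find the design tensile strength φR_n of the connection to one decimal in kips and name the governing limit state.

59.4 kips (net-section rupture governs)

Bolt shear: A_b = π(0.625)²/4 = 0.3068 in². φR_n = 0.75 × 54 × 0.3068 × 6 × 1 = 74.6 kips.
Bearing (0.375 in plate, F_u = 65 ksi): end bolts L_c = 0.875 − 0.6875/2 = 0.53125, R_n = min(1.2×0.53125×0.375×65, 2.4×0.625×0.375×65) = 15.539 kips/bolt; interior L_c = 1.8125 − 0.6875 = 1.125, R_n = 32.906 kips/bolt. φR_n = 0.75 × (2×15.539 + 4×32.906) = 122.0 kips.
Tension rupture (net): A_n = (4.75 − 2×0.75)×0.375 = 1.2188 in² (U = 1.0, A_e = A_n). φR_n = 0.75 × 65 × 1.2188 = 59.4 kips.
Governing: min(74.6, 122.0, 59.4) = 59.4 kips → net-section rupture.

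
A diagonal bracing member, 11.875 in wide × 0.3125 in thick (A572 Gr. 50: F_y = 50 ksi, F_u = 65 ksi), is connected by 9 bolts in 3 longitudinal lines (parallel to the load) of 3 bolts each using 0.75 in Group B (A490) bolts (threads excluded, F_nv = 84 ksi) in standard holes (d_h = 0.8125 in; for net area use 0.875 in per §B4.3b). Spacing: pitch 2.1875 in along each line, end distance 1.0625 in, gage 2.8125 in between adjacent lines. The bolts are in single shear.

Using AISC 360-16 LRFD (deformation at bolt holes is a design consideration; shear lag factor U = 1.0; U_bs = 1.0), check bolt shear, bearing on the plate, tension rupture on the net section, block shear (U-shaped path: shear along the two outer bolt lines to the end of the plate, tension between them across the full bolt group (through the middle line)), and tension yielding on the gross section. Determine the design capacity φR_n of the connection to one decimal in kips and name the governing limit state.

118.4 kips (block shear governs)

Bolt shear: A_b = π(0.75)²/4 = 0.44179 in². φR_n = 0.75 × 84 × 0.44179 × 9 × 1 = 250.5 kips.
Bearing (0.3125 in plate, F_u = 65 ksi): end bolts L_c = 1.0625 − 0.8125/2 = 0.65625, R_n = min(1.2×0.65625×0.3125×65, 2.4×0.75×0.3125×65) = 15.996 kips/bolt; interior L_c = 2.1875 − 0.8125 = 1.375, R_n = 33.516 kips/bolt. φR_n = 0.75 × (3×15.996 + 6×33.516) = 186.8 kips.
Tension rupture (net): A_n = (11.875 − 3×0.875)×0.3125 = 2.8906 in² (U = 1.0, A_e = A_n). φR_n = 0.75 × 65 × 2.8906 = 140.9 kips.
Block shear: shear path 2×[1.0625+2×2.1875] = 2×5.4375 in, A_gv = 3.3984, A_nv = 2×(5.4375 − 2.5×0.875)×0.3125 = 2.0313 in²; tension across gage: (5.625 − 2×0.875)×0.3125 = 1.2109 in². R_n = min(0.6×65×2.0313, 0.6×50×3.3984) + 1.0×65×1.2109 = min(79.221, 101.95) + 78.709 = 157.93 kips. φR_n = 0.75 × 157.93 = 118.4 kips.
Tension yield (gross): A_g = 11.875×0.3125 = 3.7109 in². φR_n = 0.90 × 50 × 3.7109 = 167.0 kips.
Governing: min(250.5, 186.8, 140.9, 118.4, 167.0) = 118.4 kips → block shear.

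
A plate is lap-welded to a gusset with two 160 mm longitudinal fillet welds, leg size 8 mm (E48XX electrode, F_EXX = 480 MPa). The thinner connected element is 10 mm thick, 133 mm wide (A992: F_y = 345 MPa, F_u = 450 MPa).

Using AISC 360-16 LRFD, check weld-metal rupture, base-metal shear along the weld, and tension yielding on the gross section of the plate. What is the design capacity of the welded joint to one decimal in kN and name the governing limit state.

390.9 kN (weld metal governs)

Weld metal: throat = 0.707×8 = 5.656 mm, L = 2×160 = 320 mm. φR_n = 0.75 × 0.6 × 480 × 5.656 × 320 = 390.9 kN.
Base metal shear (10 mm plate): yield φR_n = 1.0×0.6×345×10×320 = 662.4 kN; rupture φR_n = 0.75×0.6×450×10×320 = 648.0 kN; take 648.0 kN (rupture).
Tension yield (gross): A_g = 133×10 = 1330 mm². φR_n = 0.90 × 345 × 1330 = 413.0 kN.
Governing: min(390.9, 648.0, 413.0) = 390.9 kN → weld metal.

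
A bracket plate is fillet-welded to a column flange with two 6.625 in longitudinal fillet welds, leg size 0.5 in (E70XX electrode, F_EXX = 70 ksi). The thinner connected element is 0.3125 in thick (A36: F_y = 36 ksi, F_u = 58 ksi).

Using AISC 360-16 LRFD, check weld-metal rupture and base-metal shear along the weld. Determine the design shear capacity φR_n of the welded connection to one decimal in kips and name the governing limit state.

89.4 kips (base-metal shear governs)

Weld metal: throat = 0.707×0.5 = 0.3535 in, L = 2×6.625 = 13.25 in. φR_n = 0.75 × 0.6 × 70 × 0.3535 × 13.25 = 147.5 kips.
Base metal shear (0.3125 in plate): yield φR_n = 1.0×0.6×36×0.3125×13.25 = 89.4 kips; rupture φR_n = 0.75×0.6×58×0.3125×13.25 = 108.1 kips; take 89.4 kips (yield).
Governing: min(147.5, 89.4) = 89.4 kips → base-metal shear.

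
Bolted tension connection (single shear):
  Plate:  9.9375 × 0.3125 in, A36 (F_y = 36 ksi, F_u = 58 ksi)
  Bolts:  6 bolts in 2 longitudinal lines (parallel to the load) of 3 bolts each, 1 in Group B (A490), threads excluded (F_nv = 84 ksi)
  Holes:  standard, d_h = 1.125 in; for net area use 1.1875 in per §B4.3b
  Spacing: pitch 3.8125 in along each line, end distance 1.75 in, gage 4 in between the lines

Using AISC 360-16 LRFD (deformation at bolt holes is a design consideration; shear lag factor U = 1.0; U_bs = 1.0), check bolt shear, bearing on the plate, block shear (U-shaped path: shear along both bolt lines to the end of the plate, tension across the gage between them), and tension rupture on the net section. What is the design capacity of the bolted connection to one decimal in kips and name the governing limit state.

102.8 kips (net-section rupture governs)

Bolt shear: A_b = π(1)²/4 = 0.7854 in². φR_n = 0.75 × 84 × 0.7854 × 6 × 1 = 296.9 kips.
Bearing (0.3125 in plate, F_u = 58 ksi): end bolts L_c = 1.75 − 1.125/2 = 1.1875, R_n = min(1.2×1.1875×0.3125×58, 2.4×1×0.3125×58) = 25.828 kips/bolt; interior L_c = 3.8125 − 1.125 = 2.6875, R_n = 43.5 kips/bolt. φR_n = 0.75 × (2×25.828 + 4×43.5) = 169.2 kips.
Block shear: shear path 2×[1.75+2×3.8125] = 2×9.375 in, A_gv = 5.8594, A_nv = 2×(9.375 − 2.5×1.1875)×0.3125 = 4.0039 in²; tension across gage: (4 − 1×1.1875)×0.3125 = 0.87891 in². R_n = min(0.6×58×4.0039, 0.6×36×5.8594) + 1.0×58×0.87891 = min(139.34, 126.56) + 50.977 = 177.54 kips. φR_n = 0.75 × 177.54 = 133.2 kips.
Tension rupture (net): A_n = (9.9375 − 2×1.1875)×0.3125 = 2.3633 in² (U = 1.0, A_e = A_n). φR_n = 0.75 × 58 × 2.3633 = 102.8 kips.
Governing: min(296.9, 169.2, 133.2, 102.8) = 102.8 kips → net-section rupture.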